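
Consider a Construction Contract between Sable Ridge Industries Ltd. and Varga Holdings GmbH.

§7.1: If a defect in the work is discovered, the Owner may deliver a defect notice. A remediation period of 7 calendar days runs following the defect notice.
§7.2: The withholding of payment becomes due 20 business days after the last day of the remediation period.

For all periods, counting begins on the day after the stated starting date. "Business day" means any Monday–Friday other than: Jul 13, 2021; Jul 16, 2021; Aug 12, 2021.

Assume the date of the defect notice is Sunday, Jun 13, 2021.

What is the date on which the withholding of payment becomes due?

Adding 7 calendar days to Jun 13, 2021 gives Jun 20, 2021, which is the last day of the remediation period.
The date on which the withholding of payment becomes due: 20 business days after Sunday, Jun 20, 2021, skipping weekends and the listed holidays on Jul 13, Jul 16 — Jun 21, Jun 22, Jun 23, Jun 24, …, Jul 15, Jul 19, Jul 20 — lands on Tuesday, Jul 20, 2021.

Jul 20, 2021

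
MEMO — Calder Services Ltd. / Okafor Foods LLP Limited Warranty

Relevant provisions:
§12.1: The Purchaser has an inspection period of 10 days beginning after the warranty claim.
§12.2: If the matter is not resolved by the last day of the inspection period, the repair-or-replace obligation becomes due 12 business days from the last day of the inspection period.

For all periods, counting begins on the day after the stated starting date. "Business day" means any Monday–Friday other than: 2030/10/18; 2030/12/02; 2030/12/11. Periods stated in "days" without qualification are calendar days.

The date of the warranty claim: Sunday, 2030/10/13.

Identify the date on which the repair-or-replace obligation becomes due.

2030/11/08

The last day of the inspection period: 10 calendar days after 2030/10/13 is 2030/10/23.
The date on which the repair-or-replace obligation becomes due: counting 12 business days from Wednesday, 2030/10/23 (Oct 24, Oct 25, Oct 28, Oct 29, …, Nov 6, Nov 7, Nov 8, skipping weekends) reaches Friday, 2030/11/08.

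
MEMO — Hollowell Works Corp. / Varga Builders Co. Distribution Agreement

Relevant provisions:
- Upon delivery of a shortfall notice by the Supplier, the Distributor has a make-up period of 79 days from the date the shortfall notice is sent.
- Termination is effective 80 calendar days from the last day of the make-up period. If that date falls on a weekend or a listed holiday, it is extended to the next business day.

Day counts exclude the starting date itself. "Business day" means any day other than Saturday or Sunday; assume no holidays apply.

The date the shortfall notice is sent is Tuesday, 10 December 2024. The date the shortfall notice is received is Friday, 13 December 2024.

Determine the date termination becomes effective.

19 May 2025

The last day of the make-up period: 79 calendar days after 10 December 2024 is 27 February 2025.
Adding 80 calendar days to 27 February 2025 gives 18 May 2025, which is the date termination becomes effective. That falls on a Sunday, so it rolls to the next business day, Monday, 19 May 2025.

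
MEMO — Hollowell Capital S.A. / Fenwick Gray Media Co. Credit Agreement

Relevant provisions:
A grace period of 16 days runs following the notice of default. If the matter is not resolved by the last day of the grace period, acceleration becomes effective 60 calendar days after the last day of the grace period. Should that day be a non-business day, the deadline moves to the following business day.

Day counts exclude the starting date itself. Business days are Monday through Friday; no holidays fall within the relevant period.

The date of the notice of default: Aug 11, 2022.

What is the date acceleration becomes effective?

Adding 16 calendar days to Aug 11, 2022 gives Aug 27, 2022, which is the last day of the grace period.
The date acceleration becomes effective: Aug 27, 2022 + 60 days = Oct 26, 2022. Oct 26, 2022 is a Wednesday, so no roll-forward applies.

Oct 26, 2022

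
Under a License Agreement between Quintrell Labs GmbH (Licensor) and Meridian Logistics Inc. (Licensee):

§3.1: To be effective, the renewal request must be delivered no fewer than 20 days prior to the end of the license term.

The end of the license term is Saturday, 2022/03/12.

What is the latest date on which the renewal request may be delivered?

2022/02/20

2022/03/12 minus 20 days is 2022/02/20.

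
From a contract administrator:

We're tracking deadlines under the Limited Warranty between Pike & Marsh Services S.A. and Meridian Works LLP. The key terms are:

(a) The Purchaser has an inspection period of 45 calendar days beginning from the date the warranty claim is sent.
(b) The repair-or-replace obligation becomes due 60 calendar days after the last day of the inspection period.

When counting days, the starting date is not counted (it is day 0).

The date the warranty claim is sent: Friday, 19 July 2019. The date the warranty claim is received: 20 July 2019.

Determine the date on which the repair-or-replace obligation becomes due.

The last day of the inspection period: 45 calendar days after 19 July 2019 is 2 September 2019.
Adding 60 calendar days to 2 September 2019 gives 1 November 2019, which is the date on which the repair-or-replace obligation becomes due.

1 November 2019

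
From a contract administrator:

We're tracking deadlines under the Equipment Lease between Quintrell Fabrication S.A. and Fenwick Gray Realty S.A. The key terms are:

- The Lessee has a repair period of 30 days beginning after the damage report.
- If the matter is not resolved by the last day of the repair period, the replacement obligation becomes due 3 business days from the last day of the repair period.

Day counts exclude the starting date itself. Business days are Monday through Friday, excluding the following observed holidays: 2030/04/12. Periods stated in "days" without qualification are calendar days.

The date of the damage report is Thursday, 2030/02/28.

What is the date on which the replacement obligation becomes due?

Adding 30 calendar days to 2030/02/28 gives 2030/03/30, which is the last day of the repair period.
From Saturday, 2030/03/30, 3 business days (Apr 1, Apr 2, Apr 3, skipping weekends) brings us to Wednesday, 2030/04/03, which is the date on which the replacement obligation becomes due.

2030/04/03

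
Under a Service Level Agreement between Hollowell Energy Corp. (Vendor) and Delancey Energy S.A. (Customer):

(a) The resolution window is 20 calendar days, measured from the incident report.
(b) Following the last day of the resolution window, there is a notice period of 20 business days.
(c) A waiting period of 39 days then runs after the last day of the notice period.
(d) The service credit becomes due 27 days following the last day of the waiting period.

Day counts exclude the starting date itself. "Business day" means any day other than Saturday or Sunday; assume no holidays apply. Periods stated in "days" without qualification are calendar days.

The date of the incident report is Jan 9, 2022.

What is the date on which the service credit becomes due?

The last day of the resolution window: 20 calendar days after Jan 9, 2022 is Jan 29, 2022.
The last day of the notice period: counting 20 business days from Saturday, Jan 29, 2022 (Jan 31, Feb 1, Feb 2, Feb 3, …, Feb 23, Feb 24, Feb 25, skipping weekends) reaches Friday, Feb 25, 2022.
The last day of the waiting period: Feb 25, 2022 + 39 days = Apr 5, 2022.
Adding 27 calendar days to Apr 5, 2022 gives May 2, 2022, which is the date on which the service credit becomes due.

May 2, 2022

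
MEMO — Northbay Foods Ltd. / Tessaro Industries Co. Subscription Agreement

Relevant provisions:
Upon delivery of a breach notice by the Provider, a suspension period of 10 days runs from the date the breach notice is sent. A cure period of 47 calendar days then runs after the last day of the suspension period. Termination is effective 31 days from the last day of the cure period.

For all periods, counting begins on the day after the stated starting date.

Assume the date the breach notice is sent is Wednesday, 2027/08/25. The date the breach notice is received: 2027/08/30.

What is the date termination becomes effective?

Adding 10 calendar days to 2027/08/25 gives 2027/09/04, which is the last day of the suspension period.
Adding 47 calendar days to 2027/09/04 gives 2027/10/21, which is the last day of the cure period.
The date termination becomes effective: 2027/10/21 + 31 days = 2027/11/21.

2027/11/21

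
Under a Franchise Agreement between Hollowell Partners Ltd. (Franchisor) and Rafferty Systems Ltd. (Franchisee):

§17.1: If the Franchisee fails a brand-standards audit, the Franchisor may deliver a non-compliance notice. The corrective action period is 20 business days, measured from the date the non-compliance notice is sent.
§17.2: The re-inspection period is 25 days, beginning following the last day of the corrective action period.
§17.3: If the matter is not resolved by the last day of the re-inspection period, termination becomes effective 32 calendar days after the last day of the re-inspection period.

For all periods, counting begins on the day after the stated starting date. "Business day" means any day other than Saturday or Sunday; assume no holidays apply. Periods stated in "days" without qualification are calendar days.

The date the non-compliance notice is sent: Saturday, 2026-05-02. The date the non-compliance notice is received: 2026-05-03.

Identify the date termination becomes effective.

2026-07-25

From Saturday, 2026-05-02, 20 business days (May 4, May 5, May 6, May 7, …, May 27, May 28, May 29, skipping weekends) brings us to Friday, 2026-05-29, which is the last day of the corrective action period.
Adding 25 calendar days to 2026-05-29 gives 2026-06-23, which is the last day of the re-inspection period.
The date termination becomes effective: 2026-06-23 + 32 days = 2026-07-25.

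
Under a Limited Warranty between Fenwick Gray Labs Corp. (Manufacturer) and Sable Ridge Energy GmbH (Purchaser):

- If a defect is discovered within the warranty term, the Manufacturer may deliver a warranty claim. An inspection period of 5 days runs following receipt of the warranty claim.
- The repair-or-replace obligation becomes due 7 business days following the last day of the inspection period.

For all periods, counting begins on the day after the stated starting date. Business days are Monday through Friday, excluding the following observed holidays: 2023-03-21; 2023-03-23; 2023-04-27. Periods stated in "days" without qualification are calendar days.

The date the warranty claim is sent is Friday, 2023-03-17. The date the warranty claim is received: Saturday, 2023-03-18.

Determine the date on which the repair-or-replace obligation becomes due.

Adding 5 calendar days to 2023-03-18 gives 2023-03-23, which is the last day of the inspection period.
From Thursday, 2023-03-23, 7 business days (Mar 24, Mar 27, Mar 28, Mar 29, Mar 30, Mar 31, Apr 3, skipping weekends) brings us to Monday, 2023-04-03, which is the date on which the repair-or-replace obligation becomes due.

2023-04-03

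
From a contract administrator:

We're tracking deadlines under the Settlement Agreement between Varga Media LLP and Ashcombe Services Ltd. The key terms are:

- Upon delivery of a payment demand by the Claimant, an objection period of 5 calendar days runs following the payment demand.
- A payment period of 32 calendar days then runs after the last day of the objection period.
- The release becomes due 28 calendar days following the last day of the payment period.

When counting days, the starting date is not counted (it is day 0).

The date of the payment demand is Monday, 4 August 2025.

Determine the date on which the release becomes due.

8 October 2025

The last day of the objection period: 5 calendar days after 4 August 2025 is 9 August 2025.
The last day of the payment period: 32 calendar days after 9 August 2025 is 10 September 2025.
The date on which the release becomes due: 10 September 2025 + 28 days = 8 October 2025.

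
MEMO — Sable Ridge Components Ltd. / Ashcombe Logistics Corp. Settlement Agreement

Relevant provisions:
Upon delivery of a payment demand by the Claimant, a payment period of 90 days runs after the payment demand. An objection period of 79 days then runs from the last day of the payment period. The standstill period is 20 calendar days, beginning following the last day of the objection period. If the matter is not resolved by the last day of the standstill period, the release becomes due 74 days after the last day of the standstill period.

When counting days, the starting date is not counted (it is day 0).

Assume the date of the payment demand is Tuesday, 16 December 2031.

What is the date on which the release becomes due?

4 September 2032

The last day of the payment period: 16 December 2031 + 90 days = 15 March 2032.
The last day of the objection period: 15 March 2032 + 79 days = 2 June 2032.
The last day of the standstill period: 2 June 2032 + 20 days = 22 June 2032.
The date on which the release becomes due: 22 June 2032 + 74 days = 4 September 2032.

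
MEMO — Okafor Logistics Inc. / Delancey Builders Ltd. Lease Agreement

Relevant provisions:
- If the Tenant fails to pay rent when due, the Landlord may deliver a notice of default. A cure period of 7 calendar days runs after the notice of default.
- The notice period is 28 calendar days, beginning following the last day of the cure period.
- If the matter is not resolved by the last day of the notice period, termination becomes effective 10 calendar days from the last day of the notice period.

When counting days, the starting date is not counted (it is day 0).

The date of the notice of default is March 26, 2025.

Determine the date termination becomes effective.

May 10, 2025

The last day of the cure period: March 26, 2025 + 7 days = April 2, 2025.
The last day of the notice period: 28 calendar days after April 2, 2025 is April 30, 2025.
Adding 10 calendar days to April 30, 2025 gives May 10, 2025, which is the date termination becomes effective.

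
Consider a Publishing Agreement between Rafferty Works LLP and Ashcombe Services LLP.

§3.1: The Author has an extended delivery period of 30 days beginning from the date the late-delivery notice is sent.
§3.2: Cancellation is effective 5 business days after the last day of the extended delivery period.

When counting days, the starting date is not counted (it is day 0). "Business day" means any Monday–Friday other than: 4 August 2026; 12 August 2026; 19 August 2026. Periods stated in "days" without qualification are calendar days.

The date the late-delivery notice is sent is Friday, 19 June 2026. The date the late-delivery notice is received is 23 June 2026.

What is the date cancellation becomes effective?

24 July 2026

The last day of the extended delivery period: 30 calendar days after 19 June 2026 is 19 July 2026.
From Sunday, 19 July 2026, 5 business days (Jul 20, Jul 21, Jul 22, Jul 23, Jul 24, skipping weekends) brings us to Friday, 24 July 2026, which is the date cancellation becomes effective.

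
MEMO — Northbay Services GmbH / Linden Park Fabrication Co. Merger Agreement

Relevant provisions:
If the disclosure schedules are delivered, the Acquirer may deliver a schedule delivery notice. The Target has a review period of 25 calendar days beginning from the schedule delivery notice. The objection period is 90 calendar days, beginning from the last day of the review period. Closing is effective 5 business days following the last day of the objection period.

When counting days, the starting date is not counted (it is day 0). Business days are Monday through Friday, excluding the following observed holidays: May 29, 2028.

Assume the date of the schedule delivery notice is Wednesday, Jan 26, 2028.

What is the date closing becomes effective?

The last day of the review period: 25 calendar days after Jan 26, 2028 is Feb 20, 2028.
Adding 90 calendar days to Feb 20, 2028 gives May 20, 2028, which is the last day of the objection period.
The date closing becomes effective: counting 5 business days from Saturday, May 20, 2028 (May 22, May 23, May 24, May 25, May 26, skipping weekends) reaches Friday, May 26, 2028.

May 26, 2028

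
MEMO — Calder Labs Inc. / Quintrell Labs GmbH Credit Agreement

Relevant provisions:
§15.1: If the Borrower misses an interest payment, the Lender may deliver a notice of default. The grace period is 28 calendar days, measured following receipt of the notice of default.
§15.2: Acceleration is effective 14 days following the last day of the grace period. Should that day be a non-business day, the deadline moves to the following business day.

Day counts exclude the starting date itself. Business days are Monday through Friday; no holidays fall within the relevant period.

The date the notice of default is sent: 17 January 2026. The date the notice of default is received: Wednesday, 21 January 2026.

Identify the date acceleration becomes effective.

The last day of the grace period: 28 calendar days after 21 January 2026 is 18 February 2026.
The date acceleration becomes effective: 18 February 2026 + 14 days = 4 March 2026. 4 March 2026 is a Wednesday, so no roll-forward applies.

4 March 2026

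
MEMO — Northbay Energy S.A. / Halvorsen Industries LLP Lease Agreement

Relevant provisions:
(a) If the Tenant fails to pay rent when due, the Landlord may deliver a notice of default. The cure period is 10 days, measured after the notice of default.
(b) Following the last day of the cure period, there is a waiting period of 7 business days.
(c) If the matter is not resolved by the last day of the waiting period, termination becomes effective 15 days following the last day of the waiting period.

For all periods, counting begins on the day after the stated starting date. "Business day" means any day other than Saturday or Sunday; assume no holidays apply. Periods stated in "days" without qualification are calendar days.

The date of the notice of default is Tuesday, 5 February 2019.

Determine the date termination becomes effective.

13 March 2019

The last day of the cure period: 10 calendar days after 5 February 2019 is 15 February 2019.
From Friday, 15 February 2019, 7 business days (Feb 18, Feb 19, Feb 20, Feb 21, Feb 22, Feb 25, Feb 26, skipping weekends) brings us to Tuesday, 26 February 2019, which is the last day of the waiting period.
Adding 15 calendar days to 26 February 2019 gives 13 March 2019, which is the date termination becomes effective.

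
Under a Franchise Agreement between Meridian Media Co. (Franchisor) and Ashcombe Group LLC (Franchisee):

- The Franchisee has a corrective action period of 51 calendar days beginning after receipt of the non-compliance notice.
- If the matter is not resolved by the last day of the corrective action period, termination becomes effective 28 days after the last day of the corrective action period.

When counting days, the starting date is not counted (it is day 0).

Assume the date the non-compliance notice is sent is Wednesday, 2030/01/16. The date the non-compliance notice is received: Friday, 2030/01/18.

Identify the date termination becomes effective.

Adding 51 calendar days to 2030/01/18 gives 2030/03/10, which is the last day of the corrective action period.
The date termination becomes effective: 28 calendar days after 2030/03/10 is 2030/04/07.

2030/04/07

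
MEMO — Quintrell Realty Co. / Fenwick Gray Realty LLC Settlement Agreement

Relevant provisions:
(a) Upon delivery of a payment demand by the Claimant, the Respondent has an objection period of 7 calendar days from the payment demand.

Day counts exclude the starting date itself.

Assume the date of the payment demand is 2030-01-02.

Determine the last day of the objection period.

The last day of the objection period: 2030-01-02 + 7 days = 2030-01-09.

2030-01-09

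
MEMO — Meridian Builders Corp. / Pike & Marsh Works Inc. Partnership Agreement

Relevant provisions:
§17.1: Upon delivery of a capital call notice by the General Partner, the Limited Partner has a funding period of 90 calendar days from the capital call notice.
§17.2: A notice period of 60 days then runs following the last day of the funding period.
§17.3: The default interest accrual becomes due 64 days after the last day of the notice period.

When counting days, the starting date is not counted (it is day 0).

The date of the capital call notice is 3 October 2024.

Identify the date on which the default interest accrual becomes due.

The last day of the funding period: 90 calendar days after 3 October 2024 is 1 January 2025.
The last day of the notice period: 60 calendar days after 1 January 2025 is 2 March 2025.
Adding 64 calendar days to 2 March 2025 gives 5 May 2025, which is the date on which the default interest accrual becomes due.

5 May 2025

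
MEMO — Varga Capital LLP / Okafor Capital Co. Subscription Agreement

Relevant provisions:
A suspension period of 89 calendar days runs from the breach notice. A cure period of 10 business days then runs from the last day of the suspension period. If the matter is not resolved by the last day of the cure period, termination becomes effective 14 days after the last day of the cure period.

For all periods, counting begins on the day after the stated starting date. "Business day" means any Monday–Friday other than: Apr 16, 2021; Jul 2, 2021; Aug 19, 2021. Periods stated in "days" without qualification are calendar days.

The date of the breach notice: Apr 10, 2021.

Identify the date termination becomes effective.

The last day of the suspension period: Apr 10, 2021 + 89 days = Jul 8, 2021.
From Thursday, Jul 8, 2021, 10 business days (Jul 9, Jul 12, Jul 13, Jul 14, Jul 15, Jul 16, Jul 19, Jul 20, Jul 21, Jul 22, skipping weekends) brings us to Thursday, Jul 22, 2021, which is the last day of the cure period.
The date termination becomes effective: Jul 22, 2021 + 14 days = Aug 5, 2021.

Aug 5, 2021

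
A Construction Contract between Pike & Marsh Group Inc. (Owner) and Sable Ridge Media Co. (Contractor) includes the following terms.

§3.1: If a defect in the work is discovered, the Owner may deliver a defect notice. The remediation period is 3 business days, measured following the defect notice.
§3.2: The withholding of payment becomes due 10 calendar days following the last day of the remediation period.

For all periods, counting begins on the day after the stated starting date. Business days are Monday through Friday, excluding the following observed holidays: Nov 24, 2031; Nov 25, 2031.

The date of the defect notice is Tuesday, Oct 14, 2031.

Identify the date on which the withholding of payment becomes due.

Oct 27, 2031

The last day of the remediation period: 3 business days after Tuesday, Oct 14, 2031, skipping weekends — Oct 15, Oct 16, Oct 17 — lands on Friday, Oct 17, 2031.
The date on which the withholding of payment becomes due: Oct 17, 2031 + 10 days = Oct 27, 2031.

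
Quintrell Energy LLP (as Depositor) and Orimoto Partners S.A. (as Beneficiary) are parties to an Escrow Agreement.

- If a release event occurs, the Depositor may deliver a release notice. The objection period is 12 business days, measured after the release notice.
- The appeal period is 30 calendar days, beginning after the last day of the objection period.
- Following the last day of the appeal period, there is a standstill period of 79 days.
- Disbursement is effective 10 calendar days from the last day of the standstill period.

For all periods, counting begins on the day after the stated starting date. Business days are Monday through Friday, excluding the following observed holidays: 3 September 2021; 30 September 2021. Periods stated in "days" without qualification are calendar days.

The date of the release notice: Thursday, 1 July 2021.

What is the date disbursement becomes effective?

The last day of the objection period: counting 12 business days from Thursday, 1 July 2021 (Jul 2, Jul 5, Jul 6, Jul 7, …, Jul 15, Jul 16, Jul 19, skipping weekends) reaches Monday, 19 July 2021.
Adding 30 calendar days to 19 July 2021 gives 18 August 2021, which is the last day of the appeal period.
Adding 79 calendar days to 18 August 2021 gives 5 November 2021, which is the last day of the standstill period.
The date disbursement becomes effective: 5 November 2021 + 10 days = 15 November 2021.

15 November 2021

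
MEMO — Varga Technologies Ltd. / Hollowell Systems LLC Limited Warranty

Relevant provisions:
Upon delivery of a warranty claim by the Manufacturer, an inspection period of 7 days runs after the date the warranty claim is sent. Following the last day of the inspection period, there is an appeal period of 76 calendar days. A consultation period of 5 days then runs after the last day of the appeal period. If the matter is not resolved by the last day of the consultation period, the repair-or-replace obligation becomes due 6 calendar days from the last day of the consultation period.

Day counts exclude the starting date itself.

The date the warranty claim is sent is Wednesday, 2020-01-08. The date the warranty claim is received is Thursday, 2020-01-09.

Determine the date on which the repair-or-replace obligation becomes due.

The last day of the inspection period: 7 calendar days after 2020-01-08 is 2020-01-15.
The last day of the appeal period: 76 calendar days after 2020-01-15 is 2020-03-31.
The last day of the consultation period: 2020-03-31 + 5 days = 2020-04-05.
Adding 6 calendar days to 2020-04-05 gives 2020-04-11, which is the date on which the repair-or-replace obligation becomes due.

2020-04-11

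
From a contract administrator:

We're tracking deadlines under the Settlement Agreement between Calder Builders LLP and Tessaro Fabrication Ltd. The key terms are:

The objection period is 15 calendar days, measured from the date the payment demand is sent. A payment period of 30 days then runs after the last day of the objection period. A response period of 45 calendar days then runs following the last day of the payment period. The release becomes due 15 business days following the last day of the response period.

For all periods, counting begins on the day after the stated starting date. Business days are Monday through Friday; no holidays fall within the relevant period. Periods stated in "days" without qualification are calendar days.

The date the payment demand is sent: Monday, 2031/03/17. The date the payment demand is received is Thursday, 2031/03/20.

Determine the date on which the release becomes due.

Adding 15 calendar days to 2031/03/17 gives 2031/04/01, which is the last day of the objection period.
The last day of the payment period: 30 calendar days after 2031/04/01 is 2031/05/01.
The last day of the response period: 2031/05/01 + 45 days = 2031/06/15.
The date on which the release becomes due: 15 business days after Sunday, 2031/06/15, skipping weekends — Jun 16, Jun 17, Jun 18, Jun 19, …, Jul 2, Jul 3, Jul 4 — lands on Friday, 2031/07/04.

2031/07/04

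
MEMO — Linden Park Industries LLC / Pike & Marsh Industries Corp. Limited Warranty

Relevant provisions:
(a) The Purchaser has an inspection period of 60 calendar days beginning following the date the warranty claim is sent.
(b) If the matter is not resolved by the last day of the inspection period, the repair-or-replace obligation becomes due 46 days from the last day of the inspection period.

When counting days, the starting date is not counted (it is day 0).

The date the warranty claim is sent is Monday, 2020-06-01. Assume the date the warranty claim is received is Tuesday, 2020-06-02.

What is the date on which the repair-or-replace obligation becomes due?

The last day of the inspection period: 60 calendar days after 2020-06-01 is 2020-07-31.
Adding 46 calendar days to 2020-07-31 gives 2020-09-15, which is the date on which the repair-or-replace obligation becomes due.

2020-09-15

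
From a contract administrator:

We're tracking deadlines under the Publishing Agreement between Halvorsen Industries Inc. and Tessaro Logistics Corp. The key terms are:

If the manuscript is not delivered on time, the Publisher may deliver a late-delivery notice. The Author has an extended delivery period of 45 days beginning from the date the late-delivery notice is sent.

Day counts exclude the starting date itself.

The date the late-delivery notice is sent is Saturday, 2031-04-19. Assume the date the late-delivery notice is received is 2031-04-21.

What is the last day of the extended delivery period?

2031-06-03

Adding 45 calendar days to 2031-04-19 gives 2031-06-03, which is the last day of the extended delivery period.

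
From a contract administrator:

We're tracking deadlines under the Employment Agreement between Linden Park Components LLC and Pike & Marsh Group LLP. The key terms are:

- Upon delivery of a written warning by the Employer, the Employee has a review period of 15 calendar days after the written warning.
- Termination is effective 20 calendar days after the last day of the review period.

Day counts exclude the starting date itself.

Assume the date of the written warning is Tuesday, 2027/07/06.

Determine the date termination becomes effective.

Adding 15 calendar days to 2027/07/06 gives 2027/07/21, which is the last day of the review period.
The date termination becomes effective: 2027/07/21 + 20 days = 2027/08/10.

2027/08/10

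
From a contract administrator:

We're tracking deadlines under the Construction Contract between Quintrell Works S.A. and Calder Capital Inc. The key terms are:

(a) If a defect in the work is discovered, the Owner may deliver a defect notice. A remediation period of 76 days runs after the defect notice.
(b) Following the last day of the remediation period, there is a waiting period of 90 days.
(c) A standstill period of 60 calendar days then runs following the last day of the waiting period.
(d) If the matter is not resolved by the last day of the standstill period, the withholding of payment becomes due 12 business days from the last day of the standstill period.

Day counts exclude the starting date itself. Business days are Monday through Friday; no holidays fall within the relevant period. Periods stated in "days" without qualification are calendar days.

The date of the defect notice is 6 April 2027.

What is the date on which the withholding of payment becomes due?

The last day of the remediation period: 76 calendar days after 6 April 2027 is 21 June 2027.
The last day of the waiting period: 90 calendar days after 21 June 2027 is 19 September 2027.
Adding 60 calendar days to 19 September 2027 gives 18 November 2027, which is the last day of the standstill period.
The date on which the withholding of payment becomes due: 12 business days after Thursday, 18 November 2027, skipping weekends — Nov 19, Nov 22, Nov 23, Nov 24, …, Dec 2, Dec 3, Dec 6 — lands on Monday, 6 December 2027.

6 December 2027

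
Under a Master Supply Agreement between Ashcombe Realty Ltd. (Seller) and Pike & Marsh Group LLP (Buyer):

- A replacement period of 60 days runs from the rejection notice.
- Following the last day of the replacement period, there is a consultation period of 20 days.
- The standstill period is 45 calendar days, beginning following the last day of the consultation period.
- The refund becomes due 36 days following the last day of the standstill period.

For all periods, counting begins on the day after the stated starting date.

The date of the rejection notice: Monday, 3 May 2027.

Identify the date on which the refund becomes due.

11 October 2027

The last day of the replacement period: 60 calendar days after 3 May 2027 is 2 July 2027.
Adding 20 calendar days to 2 July 2027 gives 22 July 2027, which is the last day of the consultation period.
The last day of the standstill period: 22 July 2027 + 45 days = 5 September 2027.
The date on which the refund becomes due: 36 calendar days after 5 September 2027 is 11 October 2027.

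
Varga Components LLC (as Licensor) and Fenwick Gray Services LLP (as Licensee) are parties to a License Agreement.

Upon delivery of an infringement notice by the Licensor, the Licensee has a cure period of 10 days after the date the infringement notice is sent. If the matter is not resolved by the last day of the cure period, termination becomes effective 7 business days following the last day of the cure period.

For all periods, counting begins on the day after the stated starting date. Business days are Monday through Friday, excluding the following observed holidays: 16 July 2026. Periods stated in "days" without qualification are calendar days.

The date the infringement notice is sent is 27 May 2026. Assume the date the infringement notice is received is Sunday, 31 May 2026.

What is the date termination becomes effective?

Adding 10 calendar days to 27 May 2026 gives 6 June 2026, which is the last day of the cure period.
The date termination becomes effective: 7 business days after Saturday, 6 June 2026, skipping weekends — Jun 8, Jun 9, Jun 10, Jun 11, Jun 12, Jun 15, Jun 16 — lands on Tuesday, 16 June 2026.

16 June 2026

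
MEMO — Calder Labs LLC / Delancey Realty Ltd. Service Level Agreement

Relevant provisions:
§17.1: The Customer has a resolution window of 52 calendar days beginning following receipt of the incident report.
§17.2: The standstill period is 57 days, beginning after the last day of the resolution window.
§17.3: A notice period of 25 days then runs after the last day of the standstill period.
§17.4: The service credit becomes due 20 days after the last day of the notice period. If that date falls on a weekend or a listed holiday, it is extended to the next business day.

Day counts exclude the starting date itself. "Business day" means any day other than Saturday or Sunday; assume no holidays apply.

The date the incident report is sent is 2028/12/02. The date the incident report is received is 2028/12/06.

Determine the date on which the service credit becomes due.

The last day of the resolution window: 52 calendar days after 2028/12/06 is 2029/01/27.
Adding 57 calendar days to 2029/01/27 gives 2029/03/25, which is the last day of the standstill period.
Adding 25 calendar days to 2029/03/25 gives 2029/04/19, which is the last day of the notice period.
The date on which the service credit becomes due: 2029/04/19 + 20 days = 2029/05/09. 2029/05/09 is a Wednesday, so no roll-forward applies.

2029/05/09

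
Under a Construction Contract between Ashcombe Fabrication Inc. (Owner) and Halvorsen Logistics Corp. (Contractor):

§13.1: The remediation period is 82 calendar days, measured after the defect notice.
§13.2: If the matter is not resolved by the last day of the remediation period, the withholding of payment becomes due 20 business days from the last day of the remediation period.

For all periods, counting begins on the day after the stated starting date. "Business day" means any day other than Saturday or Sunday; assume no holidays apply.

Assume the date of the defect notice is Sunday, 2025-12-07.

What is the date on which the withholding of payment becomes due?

Adding 82 calendar days to 2025-12-07 gives 2026-02-27, which is the last day of the remediation period.
The date on which the withholding of payment becomes due: counting 20 business days from Friday, 2026-02-27 (Mar 2, Mar 3, Mar 4, Mar 5, …, Mar 25, Mar 26, Mar 27, skipping weekends) reaches Friday, 2026-03-27.

2026-03-27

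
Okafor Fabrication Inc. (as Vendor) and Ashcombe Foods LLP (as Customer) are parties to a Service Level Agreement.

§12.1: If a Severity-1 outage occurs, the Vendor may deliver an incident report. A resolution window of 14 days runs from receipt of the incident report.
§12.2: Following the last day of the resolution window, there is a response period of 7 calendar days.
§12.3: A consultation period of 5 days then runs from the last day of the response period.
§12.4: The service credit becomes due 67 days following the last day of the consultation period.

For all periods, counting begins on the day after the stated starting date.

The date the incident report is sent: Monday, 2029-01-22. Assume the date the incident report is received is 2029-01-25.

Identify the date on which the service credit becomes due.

The last day of the resolution window: 2029-01-25 + 14 days = 2029-02-08.
The last day of the response period: 7 calendar days after 2029-02-08 is 2029-02-15.
The last day of the consultation period: 5 calendar days after 2029-02-15 is 2029-02-20.
The date on which the service credit becomes due: 2029-02-20 + 67 days = 2029-04-28.

2029-04-28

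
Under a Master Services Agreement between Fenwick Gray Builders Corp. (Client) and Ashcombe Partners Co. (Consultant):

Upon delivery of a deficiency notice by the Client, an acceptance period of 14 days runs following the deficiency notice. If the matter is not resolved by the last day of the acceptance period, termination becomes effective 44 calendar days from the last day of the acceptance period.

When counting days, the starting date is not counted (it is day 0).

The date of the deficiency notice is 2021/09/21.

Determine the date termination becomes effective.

2021/11/18

The last day of the acceptance period: 2021/09/21 + 14 days = 2021/10/05.
The date termination becomes effective: 44 calendar days after 2021/10/05 is 2021/11/18.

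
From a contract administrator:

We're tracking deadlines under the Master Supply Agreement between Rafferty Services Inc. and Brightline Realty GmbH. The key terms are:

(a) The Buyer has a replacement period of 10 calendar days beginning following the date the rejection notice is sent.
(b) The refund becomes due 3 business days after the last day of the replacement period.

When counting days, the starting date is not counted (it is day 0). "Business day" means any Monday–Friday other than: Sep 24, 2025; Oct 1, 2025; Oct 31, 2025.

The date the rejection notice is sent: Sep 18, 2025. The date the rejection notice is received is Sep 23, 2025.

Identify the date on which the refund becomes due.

Oct 2, 2025

The last day of the replacement period: Sep 18, 2025 + 10 days = Sep 28, 2025.
From Sunday, Sep 28, 2025, 3 business days (Sep 29, Sep 30, Oct 2, skipping weekends and the listed holiday on Oct 1) brings us to Thursday, Oct 2, 2025, which is the date on which the refund becomes due.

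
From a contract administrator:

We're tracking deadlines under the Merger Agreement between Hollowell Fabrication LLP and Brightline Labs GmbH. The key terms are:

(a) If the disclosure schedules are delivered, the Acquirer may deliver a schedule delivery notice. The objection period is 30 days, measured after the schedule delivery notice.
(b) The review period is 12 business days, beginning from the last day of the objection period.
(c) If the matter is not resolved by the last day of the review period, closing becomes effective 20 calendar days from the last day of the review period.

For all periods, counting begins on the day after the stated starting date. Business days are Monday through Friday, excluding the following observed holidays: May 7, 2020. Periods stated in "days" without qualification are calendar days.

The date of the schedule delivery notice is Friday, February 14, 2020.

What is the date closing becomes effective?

April 20, 2020

Adding 30 calendar days to February 14, 2020 gives March 15, 2020, which is the last day of the objection period.
The last day of the review period: counting 12 business days from Sunday, March 15, 2020 (Mar 16, Mar 17, Mar 18, Mar 19, …, Mar 27, Mar 30, Mar 31, skipping weekends) reaches Tuesday, March 31, 2020.
The date closing becomes effective: March 31, 2020 + 20 days = April 20, 2020.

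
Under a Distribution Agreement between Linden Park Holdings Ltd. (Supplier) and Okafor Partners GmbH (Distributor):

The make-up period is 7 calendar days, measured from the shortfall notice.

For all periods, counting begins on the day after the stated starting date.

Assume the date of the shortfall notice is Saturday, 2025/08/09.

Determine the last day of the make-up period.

The last day of the make-up period: 2025/08/09 + 7 days = 2025/08/16.

2025/08/16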